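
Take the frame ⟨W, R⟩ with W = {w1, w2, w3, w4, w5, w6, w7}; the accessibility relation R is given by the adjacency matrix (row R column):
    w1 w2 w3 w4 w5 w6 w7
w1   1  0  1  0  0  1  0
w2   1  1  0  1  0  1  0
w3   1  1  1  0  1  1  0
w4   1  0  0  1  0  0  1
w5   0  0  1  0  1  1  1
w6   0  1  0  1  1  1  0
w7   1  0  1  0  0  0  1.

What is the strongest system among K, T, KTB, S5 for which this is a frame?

T

Reflexive (axiom T): yes — every world is R-related to itself.
Symmetric (axiom B): no — w1 R w6 but not w6 R w1.
Euclidean (axiom 5): no — w1 R w6 and w1 R w3, but not w6 R w3.
So F validates K, T; KTB would additionally require R to be symmetric. The strongest is T.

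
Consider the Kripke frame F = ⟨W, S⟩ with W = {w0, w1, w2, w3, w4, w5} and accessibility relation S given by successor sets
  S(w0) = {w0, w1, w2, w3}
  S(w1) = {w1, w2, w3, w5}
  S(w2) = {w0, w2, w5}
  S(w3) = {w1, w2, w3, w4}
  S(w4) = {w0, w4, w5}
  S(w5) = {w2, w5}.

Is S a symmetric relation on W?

No

Symmetric: no — w0 S w1 but not w1 S w0.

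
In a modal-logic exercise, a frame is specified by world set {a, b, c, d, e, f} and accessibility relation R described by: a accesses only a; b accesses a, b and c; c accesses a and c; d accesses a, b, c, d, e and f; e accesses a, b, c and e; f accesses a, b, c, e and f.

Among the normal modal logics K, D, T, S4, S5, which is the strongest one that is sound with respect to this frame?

Serial (axiom D): yes — every world has a successor (e.g. a R a).
Reflexive (axiom T): yes — every world is R-related to itself.
Transitive (axiom 4): yes — every two-step R-path is closed by a direct edge.
Euclidean (axiom 5): no — b R a and b R c, but not a R c.
So F validates K, D, T, S4; S5 would additionally require R to be Euclidean. The strongest is S4.

S4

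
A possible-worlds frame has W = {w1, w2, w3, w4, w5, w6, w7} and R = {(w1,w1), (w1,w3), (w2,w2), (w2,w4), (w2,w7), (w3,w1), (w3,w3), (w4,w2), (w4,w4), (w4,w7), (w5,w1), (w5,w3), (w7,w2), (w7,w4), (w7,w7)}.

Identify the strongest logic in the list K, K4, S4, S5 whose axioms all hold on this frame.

Transitive (axiom 4): yes — every two-step R-path is closed by a direct edge.
Reflexive (axiom T): no — w5 is not related to itself.
Euclidean (axiom 5): yes — any two successors of a common world are R-related.
So F validates K, K4; S4 would additionally require R to be reflexive. The strongest is K4.

K4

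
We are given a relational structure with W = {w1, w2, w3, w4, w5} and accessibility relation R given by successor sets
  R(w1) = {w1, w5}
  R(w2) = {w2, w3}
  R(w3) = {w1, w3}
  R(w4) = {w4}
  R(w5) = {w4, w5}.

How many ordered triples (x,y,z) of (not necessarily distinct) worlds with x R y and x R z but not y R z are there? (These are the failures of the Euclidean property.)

Enumerating: (w1,w5,w1), (w2,w3,w2), (w3,w1,w3), (w5,w4,w5).

4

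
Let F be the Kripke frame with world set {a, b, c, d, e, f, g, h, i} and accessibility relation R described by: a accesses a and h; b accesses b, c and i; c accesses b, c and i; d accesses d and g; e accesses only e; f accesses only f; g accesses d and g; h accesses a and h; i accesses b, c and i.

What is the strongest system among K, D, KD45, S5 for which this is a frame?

Serial (axiom D): yes — every world has a successor (e.g. a R a).
Euclidean (axiom 5): yes — any two successors of a common world are R-related.
Transitive (axiom 4): yes — every two-step R-path is closed by a direct edge.
Reflexive (axiom T): yes — every world is R-related to itself.
So F validates K, D, KD45, S5. The strongest is S5.

S5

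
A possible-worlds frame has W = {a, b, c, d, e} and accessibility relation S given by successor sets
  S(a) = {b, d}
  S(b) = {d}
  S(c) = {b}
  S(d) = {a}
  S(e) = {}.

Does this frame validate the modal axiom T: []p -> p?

No

By correspondence theory, T is valid on a frame iff S is reflexive.
Reflexive: no — a is not related to itself.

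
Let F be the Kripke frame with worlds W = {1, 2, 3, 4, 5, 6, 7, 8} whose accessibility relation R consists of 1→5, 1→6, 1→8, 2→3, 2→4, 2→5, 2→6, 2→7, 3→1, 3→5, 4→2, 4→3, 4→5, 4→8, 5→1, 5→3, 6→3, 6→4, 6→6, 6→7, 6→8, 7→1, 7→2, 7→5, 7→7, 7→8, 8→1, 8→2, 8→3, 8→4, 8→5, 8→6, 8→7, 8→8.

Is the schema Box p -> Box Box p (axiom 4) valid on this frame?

No

Axiom 4 corresponds to the accessibility relation being transitive.
Transitive: no — 1 R 5 and 5 R 3, but not 1 R 3.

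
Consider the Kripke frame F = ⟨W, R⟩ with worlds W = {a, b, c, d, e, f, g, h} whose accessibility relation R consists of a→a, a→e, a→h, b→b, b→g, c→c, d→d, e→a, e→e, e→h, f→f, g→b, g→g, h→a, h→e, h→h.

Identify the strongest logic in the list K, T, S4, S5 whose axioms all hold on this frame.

Reflexive (axiom T): yes — every world is R-related to itself.
Transitive (axiom 4): yes — every two-step R-path is closed by a direct edge.
Euclidean (axiom 5): yes — any two successors of a common world are R-related.
So F validates K, T, S4, S5. The strongest is S5.

S5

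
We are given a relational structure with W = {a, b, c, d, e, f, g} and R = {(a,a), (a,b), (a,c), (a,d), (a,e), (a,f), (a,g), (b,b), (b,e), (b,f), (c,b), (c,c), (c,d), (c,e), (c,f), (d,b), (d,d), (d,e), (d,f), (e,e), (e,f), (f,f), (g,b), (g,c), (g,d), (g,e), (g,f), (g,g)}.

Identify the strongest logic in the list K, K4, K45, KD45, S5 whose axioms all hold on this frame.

Transitive (axiom 4): yes — every two-step R-path is closed by a direct edge.
Euclidean (axiom 5): no — a R b and a R c, but not b R c.
Serial (axiom D): yes — every world has a successor (e.g. a R a).
Reflexive (axiom T): yes — every world is R-related to itself.
So F validates K, K4; K45 would additionally require R to be Euclidean. The strongest is K4.

K4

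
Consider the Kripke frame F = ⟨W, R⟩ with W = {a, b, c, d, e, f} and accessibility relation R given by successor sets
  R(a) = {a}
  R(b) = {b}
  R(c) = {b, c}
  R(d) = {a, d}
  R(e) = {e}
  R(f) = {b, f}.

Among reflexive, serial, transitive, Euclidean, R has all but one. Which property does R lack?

Euclidean

Reflexive: yes — every world is R-related to itself.
Serial: yes — every world has a successor (e.g. a R a).
Transitive: yes — every two-step R-path is closed by a direct edge.
Euclidean: no — c R b and c R c, but not b R c.
Only Euclidean fails.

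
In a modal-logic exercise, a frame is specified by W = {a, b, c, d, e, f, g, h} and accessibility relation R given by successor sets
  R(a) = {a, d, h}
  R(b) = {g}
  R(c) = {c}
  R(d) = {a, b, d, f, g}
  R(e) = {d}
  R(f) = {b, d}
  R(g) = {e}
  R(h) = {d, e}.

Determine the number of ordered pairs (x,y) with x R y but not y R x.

Enumerating: (a,h), (b,g), (d,b), (d,g), (e,d), (f,b), (g,e), (h,d), (h,e).

9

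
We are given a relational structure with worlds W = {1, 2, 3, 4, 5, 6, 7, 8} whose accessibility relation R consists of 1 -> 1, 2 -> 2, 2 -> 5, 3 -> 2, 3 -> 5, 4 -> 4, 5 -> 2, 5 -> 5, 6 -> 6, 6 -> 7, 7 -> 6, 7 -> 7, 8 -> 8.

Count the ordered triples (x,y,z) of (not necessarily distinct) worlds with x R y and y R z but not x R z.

R is transitive; there are no such tuples.

0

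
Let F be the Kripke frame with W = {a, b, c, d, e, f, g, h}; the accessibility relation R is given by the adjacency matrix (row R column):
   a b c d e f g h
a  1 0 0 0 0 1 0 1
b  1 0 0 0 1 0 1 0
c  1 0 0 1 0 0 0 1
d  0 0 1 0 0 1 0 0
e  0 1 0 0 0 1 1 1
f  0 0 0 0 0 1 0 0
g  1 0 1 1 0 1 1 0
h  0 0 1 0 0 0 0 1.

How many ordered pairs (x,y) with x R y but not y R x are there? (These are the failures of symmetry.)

13

Enumerating: (a,f), (a,h), (b,a), (b,g), (c,a), (d,f), (e,f), (e,g), (e,h), (g,a), (g,c), (g,d), (g,f).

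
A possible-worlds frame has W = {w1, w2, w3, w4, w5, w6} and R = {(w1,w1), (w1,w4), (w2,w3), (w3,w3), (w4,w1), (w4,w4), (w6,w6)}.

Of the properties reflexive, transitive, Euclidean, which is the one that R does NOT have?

reflexive

Reflexive: no — w2 is not related to itself.
Transitive: yes — every two-step R-path is closed by a direct edge.
Euclidean: yes — any two successors of a common world are R-related.
Only reflexive fails.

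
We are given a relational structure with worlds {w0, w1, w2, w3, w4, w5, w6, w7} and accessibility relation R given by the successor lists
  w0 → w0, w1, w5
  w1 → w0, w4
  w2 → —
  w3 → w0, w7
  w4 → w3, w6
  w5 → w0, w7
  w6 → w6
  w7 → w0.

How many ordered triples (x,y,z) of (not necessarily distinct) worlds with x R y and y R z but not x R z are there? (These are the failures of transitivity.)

Enumerating: (w0,w1,w4), (w0,w5,w7), (w1,w0,w1), (w1,w0,w5), (w1,w4,w3), (w1,w4,w6), (w3,w0,w1), (w3,w0,w5), (w4,w3,w0), (w4,w3,w7), (w5,w0,w1), (w5,w0,w5), (w7,w0,w1), (w7,w0,w5).

14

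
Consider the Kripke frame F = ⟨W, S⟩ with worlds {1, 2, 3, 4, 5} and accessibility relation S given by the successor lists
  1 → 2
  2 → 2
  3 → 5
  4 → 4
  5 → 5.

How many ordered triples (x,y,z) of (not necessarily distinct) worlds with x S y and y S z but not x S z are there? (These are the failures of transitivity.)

S is transitive; there are no such tuples.

0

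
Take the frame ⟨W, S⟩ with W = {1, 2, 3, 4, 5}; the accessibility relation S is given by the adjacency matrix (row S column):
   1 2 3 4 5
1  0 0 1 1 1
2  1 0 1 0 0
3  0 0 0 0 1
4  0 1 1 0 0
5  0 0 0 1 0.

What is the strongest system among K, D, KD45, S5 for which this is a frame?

D

Serial (axiom D): yes — every world has a successor (e.g. 1 S 3).
Euclidean (axiom 5): no — 1 S 3 and 1 S 4, but not 3 S 4.
Transitive (axiom 4): no — 1 S 4 and 4 S 2, but not 1 S 2.
Reflexive (axiom T): no — 1 is not related to itself.
So F validates K, D; KD45 would additionally require S to be Euclidean and transitive. The strongest is D.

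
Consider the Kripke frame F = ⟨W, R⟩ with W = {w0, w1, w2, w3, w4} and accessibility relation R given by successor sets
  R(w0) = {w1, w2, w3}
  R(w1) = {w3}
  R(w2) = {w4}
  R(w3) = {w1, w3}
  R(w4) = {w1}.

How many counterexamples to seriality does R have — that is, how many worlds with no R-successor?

0

R is serial; there are no such worlds.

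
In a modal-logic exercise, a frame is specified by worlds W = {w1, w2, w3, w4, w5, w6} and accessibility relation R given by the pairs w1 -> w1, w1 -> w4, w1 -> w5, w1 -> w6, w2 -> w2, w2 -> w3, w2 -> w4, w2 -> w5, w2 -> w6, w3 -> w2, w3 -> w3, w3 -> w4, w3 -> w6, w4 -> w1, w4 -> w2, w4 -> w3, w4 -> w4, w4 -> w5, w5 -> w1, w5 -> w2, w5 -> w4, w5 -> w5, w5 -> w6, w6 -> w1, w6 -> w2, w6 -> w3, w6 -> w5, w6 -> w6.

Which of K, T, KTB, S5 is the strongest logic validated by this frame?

Reflexive (axiom T): yes — every world is R-related to itself.
Symmetric (axiom B): yes — every pair in R has its reverse in R.
Euclidean (axiom 5): no — w1 R w4 and w1 R w6, but not w4 R w6.
So F validates K, T, KTB; S5 would additionally require R to be Euclidean. The strongest is KTB.

KTB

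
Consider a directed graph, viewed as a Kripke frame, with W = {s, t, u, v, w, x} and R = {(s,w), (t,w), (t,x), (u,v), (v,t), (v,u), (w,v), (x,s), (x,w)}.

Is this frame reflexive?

Reflexive: no — s is not related to itself.

No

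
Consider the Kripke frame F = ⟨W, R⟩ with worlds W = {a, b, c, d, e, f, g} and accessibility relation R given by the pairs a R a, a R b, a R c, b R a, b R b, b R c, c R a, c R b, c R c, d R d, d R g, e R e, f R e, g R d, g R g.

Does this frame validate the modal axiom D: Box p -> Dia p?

Yes

The schema D characterises exactly the serial frames.
Serial: yes — every world has a successor (e.g. a R a).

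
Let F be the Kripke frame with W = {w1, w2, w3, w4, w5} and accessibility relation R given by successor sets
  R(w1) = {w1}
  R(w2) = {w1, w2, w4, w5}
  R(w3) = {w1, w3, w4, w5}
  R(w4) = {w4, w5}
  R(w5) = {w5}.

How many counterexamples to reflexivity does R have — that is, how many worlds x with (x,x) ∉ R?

0

R is reflexive; there are no such worlds.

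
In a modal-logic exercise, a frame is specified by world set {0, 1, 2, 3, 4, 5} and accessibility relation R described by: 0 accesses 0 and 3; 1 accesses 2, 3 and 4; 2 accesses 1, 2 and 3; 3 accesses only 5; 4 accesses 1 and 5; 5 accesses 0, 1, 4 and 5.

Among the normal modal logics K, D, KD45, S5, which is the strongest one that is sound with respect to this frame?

D

Serial (axiom D): yes — every world has a successor (e.g. 0 R 0).
Euclidean (axiom 5): no — 1 R 2 and 1 R 4, but not 2 R 4.
Transitive (axiom 4): no — 0 R 3 and 3 R 5, but not 0 R 5.
Reflexive (axiom T): no — 1 is not related to itself.
So F validates K, D; KD45 would additionally require R to be Euclidean and transitive. The strongest is D.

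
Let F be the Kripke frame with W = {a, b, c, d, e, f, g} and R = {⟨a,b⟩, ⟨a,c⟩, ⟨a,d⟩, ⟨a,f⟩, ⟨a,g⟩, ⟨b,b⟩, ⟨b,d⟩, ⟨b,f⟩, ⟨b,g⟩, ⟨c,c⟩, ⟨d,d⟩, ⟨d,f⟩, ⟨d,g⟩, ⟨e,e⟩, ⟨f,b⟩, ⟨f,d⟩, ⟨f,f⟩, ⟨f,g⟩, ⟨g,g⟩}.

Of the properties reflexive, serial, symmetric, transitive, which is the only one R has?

Reflexive: no — a is not related to itself.
Serial: yes — every world has a successor (e.g. a R b).
Symmetric: no — a R b but not b R a.
Transitive: no — d R f and f R b, but not d R b.
Only serial holds.

serial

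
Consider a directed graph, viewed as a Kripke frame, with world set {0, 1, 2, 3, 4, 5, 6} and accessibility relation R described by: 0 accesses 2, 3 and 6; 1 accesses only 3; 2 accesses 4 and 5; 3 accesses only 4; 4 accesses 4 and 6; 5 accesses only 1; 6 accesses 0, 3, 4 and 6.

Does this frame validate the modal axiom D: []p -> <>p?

The schema D characterises exactly the serial frames.
Serial: yes — every world has a successor (e.g. 0 R 2).

Yes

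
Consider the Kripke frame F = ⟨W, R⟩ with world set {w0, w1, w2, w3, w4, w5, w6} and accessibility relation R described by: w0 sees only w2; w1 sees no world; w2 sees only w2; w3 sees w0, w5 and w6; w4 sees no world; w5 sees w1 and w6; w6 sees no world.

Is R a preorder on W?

Reflexive: no — w0 is not related to itself.
Transitive: no — w3 R w0 and w0 R w2, but not w3 R w2.
So R is not a preorder.

No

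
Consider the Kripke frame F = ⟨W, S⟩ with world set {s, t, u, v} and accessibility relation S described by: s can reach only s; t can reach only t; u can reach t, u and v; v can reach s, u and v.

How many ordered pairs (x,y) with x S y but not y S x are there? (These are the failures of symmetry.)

2

Enumerating: (u,t), (v,s).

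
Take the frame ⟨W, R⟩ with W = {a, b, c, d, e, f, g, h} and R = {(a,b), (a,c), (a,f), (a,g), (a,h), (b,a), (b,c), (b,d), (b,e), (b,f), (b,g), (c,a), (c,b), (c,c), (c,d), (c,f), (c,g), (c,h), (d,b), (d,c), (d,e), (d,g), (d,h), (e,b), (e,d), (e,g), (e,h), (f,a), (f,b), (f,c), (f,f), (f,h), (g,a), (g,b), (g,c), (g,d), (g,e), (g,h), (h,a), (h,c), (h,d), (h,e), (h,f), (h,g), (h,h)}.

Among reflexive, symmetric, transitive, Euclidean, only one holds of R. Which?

Reflexive: no — a is not related to itself.
Symmetric: yes — every pair in R has its reverse in R.
Transitive: no — a R b and b R d, but not a R d.
Euclidean: no — a R b and a R h, but not b R h.
Only symmetric holds.

symmetric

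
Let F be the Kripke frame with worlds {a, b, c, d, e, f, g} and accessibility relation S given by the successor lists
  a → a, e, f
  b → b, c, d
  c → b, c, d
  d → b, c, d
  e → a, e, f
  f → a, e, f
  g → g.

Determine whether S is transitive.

Transitive: yes — every two-step S-path is closed by a direct edge.

Yes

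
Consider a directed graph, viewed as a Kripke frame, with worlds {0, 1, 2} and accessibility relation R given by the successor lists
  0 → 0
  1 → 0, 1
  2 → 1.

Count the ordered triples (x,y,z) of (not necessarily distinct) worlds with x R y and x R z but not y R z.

1

Enumerating: (1,0,1).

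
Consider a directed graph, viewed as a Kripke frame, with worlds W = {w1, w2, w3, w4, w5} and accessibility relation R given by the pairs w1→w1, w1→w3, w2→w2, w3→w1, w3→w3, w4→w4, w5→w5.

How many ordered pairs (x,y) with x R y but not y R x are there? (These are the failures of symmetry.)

R is symmetric; there are no such tuples.

0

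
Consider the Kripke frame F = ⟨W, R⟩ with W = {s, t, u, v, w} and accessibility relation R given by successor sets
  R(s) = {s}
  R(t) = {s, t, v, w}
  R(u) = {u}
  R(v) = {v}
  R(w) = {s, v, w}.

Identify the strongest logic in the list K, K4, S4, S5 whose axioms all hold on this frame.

S4

Transitive (axiom 4): yes — every two-step R-path is closed by a direct edge.
Reflexive (axiom T): yes — every world is R-related to itself.
Euclidean (axiom 5): no — t R s and t R v, but not s R v.
So F validates K, K4, S4; S5 would additionally require R to be Euclidean. The strongest is S4.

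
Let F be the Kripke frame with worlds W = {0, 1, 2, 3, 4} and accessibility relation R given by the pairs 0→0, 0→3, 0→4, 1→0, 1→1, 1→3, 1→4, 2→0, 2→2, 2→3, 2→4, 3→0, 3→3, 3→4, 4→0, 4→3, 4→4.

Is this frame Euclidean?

No

Euclidean: no — 1 R 0 and 1 R 1, but not 0 R 1.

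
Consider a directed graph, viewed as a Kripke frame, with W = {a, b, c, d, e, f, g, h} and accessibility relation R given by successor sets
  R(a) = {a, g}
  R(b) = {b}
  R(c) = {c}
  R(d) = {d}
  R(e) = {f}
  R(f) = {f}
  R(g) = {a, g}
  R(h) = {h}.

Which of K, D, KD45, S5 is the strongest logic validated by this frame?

KD45

Serial (axiom D): yes — every world has a successor (e.g. a R a).
Euclidean (axiom 5): yes — any two successors of a common world are R-related.
Transitive (axiom 4): yes — every two-step R-path is closed by a direct edge.
Reflexive (axiom T): no — e is not related to itself.
So F validates K, D, KD45; S5 would additionally require R to be reflexive. The strongest is KD45.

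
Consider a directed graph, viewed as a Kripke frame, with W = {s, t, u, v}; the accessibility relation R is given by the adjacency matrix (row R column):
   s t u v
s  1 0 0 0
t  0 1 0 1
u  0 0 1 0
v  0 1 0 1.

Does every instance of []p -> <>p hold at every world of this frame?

The schema D characterises exactly the serial frames.
Serial: yes — every world has a successor (e.g. s R s).

Yes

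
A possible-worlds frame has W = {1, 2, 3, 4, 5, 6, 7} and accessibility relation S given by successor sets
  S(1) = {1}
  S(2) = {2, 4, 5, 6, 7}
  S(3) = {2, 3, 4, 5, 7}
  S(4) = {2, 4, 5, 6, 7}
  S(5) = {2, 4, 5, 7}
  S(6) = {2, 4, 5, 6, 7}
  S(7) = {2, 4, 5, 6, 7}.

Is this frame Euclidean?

No

Euclidean: no — 2 S 5 and 2 S 6, but not 5 S 6.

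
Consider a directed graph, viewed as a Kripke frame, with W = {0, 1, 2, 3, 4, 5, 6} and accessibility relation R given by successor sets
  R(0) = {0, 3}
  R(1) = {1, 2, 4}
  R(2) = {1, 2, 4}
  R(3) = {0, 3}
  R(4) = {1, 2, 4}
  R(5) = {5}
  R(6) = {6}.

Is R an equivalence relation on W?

Reflexive: yes — every world is R-related to itself.
Symmetric: yes — every pair in R has its reverse in R.
Transitive: yes — every two-step R-path is closed by a direct edge.
So R is an equivalence relation.

Yes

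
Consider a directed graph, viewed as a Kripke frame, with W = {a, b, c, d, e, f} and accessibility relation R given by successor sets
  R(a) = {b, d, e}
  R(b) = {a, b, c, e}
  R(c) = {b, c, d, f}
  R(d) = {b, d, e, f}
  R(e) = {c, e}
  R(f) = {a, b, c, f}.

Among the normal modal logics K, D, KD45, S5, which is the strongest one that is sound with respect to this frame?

Serial (axiom D): yes — every world has a successor (e.g. a R b).
Euclidean (axiom 5): no — a R b and a R d, but not b R d.
Transitive (axiom 4): no — a R b and b R c, but not a R c.
Reflexive (axiom T): no — a is not related to itself.
So F validates K, D; KD45 would additionally require R to be Euclidean and transitive. The strongest is D.

D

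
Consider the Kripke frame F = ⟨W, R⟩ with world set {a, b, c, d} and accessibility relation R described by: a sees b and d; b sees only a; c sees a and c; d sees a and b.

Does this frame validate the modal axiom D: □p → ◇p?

Yes

By correspondence theory, D is valid on a frame iff R is serial.
Serial: yes — every world has a successor (e.g. a R b).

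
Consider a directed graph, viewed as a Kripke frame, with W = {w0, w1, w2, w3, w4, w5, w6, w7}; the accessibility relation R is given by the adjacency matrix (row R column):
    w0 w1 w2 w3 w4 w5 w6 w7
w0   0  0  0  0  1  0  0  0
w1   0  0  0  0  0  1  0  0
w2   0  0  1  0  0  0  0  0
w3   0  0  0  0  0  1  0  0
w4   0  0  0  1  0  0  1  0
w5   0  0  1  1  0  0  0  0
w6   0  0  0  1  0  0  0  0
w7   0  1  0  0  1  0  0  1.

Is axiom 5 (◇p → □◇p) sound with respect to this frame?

By correspondence theory, 5 is valid on a frame iff R is Euclidean.
Euclidean: no — w4 R w3 and w4 R w6, but not w3 R w6.

No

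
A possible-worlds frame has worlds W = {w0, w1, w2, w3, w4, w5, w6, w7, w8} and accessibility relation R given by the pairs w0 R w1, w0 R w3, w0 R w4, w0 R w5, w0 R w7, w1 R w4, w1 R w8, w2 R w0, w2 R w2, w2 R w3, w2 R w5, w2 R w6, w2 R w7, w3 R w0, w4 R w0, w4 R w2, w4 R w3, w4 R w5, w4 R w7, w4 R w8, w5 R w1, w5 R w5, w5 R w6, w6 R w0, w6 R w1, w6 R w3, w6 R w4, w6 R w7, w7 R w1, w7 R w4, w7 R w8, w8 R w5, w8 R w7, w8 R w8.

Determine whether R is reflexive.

No

Reflexive: no — w0 is not related to itself.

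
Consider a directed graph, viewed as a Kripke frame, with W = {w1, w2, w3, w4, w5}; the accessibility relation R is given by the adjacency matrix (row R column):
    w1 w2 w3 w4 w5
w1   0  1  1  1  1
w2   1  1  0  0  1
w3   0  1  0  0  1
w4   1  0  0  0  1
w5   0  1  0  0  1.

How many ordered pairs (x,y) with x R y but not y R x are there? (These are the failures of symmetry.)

5

Enumerating: (w1,w3), (w1,w5), (w3,w2), (w3,w5), (w4,w5).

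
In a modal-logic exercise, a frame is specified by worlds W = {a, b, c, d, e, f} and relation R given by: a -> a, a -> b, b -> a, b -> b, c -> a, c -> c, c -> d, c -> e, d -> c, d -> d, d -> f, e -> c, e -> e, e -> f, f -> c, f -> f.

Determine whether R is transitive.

No

Transitive: no — c R a and a R b, but not c R b.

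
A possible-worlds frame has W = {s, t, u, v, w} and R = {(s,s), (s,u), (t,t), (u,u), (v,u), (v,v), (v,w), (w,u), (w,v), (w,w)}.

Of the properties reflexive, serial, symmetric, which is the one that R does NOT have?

Reflexive: yes — every world is R-related to itself.
Serial: yes — every world has a successor (e.g. s R s).
Symmetric: no — s R u but not u R s.
Only symmetric fails.

symmetric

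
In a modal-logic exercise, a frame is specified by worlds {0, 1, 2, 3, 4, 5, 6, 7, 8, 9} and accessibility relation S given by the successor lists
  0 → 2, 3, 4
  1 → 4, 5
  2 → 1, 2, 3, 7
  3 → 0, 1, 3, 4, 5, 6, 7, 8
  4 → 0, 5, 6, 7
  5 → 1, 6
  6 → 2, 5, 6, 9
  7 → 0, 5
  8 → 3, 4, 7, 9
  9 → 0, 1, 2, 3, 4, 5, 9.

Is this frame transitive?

No

Transitive: no — 0 S 2 and 2 S 1, but not 0 S 1.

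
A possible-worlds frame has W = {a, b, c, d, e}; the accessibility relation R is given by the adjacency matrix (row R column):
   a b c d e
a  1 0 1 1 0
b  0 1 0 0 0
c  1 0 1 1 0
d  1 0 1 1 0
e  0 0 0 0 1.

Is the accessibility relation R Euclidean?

Yes

Euclidean: yes — any two successors of a common world are R-related.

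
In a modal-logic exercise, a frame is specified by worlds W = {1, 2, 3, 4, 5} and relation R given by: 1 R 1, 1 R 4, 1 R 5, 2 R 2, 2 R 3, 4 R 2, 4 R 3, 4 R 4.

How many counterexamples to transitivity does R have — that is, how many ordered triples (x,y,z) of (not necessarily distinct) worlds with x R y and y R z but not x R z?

2

Enumerating: (1,4,2), (1,4,3).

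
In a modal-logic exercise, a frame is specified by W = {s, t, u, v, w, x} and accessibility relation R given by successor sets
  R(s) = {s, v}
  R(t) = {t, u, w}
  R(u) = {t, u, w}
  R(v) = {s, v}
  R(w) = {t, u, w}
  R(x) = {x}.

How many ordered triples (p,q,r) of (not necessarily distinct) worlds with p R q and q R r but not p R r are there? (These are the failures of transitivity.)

R is transitive; there are no such tuples.

0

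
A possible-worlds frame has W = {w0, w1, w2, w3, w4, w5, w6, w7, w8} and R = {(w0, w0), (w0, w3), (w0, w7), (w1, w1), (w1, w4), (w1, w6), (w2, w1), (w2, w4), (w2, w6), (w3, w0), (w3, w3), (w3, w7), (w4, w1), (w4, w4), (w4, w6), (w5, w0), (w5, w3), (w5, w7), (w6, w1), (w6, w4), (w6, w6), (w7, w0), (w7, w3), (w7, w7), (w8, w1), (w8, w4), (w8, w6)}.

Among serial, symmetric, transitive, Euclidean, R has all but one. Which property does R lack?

symmetric

Serial: yes — every world has a successor (e.g. w0 R w0).
Symmetric: no — w2 R w1 but not w1 R w2.
Transitive: yes — every two-step R-path is closed by a direct edge.
Euclidean: yes — any two successors of a common world are R-related.
Only symmetric fails.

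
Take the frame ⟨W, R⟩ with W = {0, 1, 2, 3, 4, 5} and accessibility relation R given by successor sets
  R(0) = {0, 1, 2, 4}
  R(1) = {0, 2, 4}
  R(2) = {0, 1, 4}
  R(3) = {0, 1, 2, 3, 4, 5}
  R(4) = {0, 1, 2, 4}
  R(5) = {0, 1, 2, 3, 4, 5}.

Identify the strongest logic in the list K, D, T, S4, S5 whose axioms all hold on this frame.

Serial (axiom D): yes — every world has a successor (e.g. 0 R 0).
Reflexive (axiom T): no — 1 is not related to itself.
Transitive (axiom 4): no — 1 R 0 and 0 R 1, but not 1 R 1.
Euclidean (axiom 5): no — 3 R 0 and 3 R 5, but not 0 R 5.
So F validates K, D; T would additionally require R to be reflexive. The strongest is D.

D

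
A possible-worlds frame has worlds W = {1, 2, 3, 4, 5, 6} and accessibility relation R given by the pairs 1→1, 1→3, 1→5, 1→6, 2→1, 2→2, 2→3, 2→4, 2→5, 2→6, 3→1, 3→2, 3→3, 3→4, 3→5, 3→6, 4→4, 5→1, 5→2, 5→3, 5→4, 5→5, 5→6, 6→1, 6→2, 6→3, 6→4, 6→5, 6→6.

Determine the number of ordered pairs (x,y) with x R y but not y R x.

Enumerating: (2,1), (2,4), (3,4), (5,4), (6,4).

5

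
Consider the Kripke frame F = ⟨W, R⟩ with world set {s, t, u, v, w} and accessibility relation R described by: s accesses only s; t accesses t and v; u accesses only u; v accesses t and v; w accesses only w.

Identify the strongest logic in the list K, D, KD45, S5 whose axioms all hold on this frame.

Serial (axiom D): yes — every world has a successor (e.g. s R s).
Euclidean (axiom 5): yes — any two successors of a common world are R-related.
Transitive (axiom 4): yes — every two-step R-path is closed by a direct edge.
Reflexive (axiom T): yes — every world is R-related to itself.
So F validates K, D, KD45, S5. The strongest is S5.

S5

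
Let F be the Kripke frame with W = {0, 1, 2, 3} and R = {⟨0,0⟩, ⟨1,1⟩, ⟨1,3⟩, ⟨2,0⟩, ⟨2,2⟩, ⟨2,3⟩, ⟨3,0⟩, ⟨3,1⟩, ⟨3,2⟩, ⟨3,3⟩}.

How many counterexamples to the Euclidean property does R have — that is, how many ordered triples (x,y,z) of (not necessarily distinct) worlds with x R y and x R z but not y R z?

8

Enumerating: (2,0,2), (2,0,3), (3,0,1), (3,0,2), (3,0,3), (3,1,0), (3,1,2), (3,2,1).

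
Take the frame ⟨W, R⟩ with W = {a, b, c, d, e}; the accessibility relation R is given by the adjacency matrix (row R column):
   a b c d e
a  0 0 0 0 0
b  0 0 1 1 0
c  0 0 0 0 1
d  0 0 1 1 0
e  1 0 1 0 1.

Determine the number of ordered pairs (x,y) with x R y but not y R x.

4

Enumerating: (b,c), (b,d), (d,c), (e,a).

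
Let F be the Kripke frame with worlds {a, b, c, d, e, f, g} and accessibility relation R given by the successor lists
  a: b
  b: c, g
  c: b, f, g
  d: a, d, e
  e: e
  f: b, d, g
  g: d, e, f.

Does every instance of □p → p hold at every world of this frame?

No

By correspondence theory, T is valid on a frame iff R is reflexive.
Reflexive: no — a is not related to itself.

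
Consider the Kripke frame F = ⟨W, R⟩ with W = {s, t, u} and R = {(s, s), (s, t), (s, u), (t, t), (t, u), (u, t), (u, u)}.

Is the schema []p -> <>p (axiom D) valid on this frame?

Axiom D corresponds to the accessibility relation being serial.
Serial: yes — every world has a successor (e.g. s R s).

Yes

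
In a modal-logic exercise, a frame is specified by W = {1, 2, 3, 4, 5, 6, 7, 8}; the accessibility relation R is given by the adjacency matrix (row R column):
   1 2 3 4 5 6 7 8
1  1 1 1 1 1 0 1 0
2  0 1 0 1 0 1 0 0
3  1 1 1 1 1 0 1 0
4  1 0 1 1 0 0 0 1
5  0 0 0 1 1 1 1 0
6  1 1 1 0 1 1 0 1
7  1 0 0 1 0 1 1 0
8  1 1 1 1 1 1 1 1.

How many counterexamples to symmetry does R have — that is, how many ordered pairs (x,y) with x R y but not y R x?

17

Enumerating: (1,2), (1,5), (2,4), (3,2), (3,5), (3,7), (5,4), (5,7), (6,1), (6,3), (7,4), (7,6), (8,1), (8,2), (8,3), (8,5), (8,7).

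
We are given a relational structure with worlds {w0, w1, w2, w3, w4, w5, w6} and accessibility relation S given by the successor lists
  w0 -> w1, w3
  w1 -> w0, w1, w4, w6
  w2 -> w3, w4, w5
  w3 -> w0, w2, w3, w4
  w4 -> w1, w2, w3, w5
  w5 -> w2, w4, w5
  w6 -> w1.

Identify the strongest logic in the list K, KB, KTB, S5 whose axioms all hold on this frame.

Symmetric (axiom B): yes — every pair in S has its reverse in S.
Reflexive (axiom T): no — w0 is not related to itself.
Euclidean (axiom 5): no — w0 S w1 and w0 S w3, but not w1 S w3.
So F validates K, KB; KTB would additionally require S to be reflexive. The strongest is KB.

KB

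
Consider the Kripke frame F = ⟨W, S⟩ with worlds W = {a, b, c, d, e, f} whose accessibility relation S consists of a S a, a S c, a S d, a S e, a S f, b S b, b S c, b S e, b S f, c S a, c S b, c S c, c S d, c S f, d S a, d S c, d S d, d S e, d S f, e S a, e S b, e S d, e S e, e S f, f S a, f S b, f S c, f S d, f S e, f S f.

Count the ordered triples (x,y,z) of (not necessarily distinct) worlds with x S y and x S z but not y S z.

20

Enumerating: (a,c,e), (a,e,c), (b,c,e), (b,e,c), (c,a,b), (c,b,a), (c,b,d), (c,d,b), (d,c,e), (d,e,c), (e,a,b), (e,b,a), … and 8 more.
Total: 20.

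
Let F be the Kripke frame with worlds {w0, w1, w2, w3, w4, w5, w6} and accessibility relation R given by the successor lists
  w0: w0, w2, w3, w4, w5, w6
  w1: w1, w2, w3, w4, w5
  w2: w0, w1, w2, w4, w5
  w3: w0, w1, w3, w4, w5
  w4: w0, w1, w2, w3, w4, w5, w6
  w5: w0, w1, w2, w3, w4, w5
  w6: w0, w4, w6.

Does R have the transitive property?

Transitive: no — w0 R w2 and w2 R w1, but not w0 R w1.

No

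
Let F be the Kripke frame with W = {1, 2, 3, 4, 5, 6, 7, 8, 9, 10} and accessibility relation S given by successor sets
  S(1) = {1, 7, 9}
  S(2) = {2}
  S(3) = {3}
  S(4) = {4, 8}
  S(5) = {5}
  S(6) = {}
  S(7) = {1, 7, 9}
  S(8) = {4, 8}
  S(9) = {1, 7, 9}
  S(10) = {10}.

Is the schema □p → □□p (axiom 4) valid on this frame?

The schema 4 characterises exactly the transitive frames.
Transitive: yes — every two-step S-path is closed by a direct edge.

Yes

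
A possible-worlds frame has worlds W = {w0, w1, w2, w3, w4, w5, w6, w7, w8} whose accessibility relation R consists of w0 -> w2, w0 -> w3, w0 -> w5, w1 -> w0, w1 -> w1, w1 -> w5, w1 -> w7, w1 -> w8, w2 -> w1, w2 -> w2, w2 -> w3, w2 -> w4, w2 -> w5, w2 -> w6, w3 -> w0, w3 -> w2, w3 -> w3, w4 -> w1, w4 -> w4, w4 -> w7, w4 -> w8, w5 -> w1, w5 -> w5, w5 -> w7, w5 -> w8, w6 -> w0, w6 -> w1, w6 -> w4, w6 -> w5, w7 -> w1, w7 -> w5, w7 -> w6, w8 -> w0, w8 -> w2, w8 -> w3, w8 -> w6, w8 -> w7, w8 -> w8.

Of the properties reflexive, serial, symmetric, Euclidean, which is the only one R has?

serial

Reflexive: no — w0 is not related to itself.
Serial: yes — every world has a successor (e.g. w0 R w2).
Symmetric: no — w0 R w2 but not w2 R w0.
Euclidean: no — w0 R w3 and w0 R w5, but not w3 R w5.
Only serial holds.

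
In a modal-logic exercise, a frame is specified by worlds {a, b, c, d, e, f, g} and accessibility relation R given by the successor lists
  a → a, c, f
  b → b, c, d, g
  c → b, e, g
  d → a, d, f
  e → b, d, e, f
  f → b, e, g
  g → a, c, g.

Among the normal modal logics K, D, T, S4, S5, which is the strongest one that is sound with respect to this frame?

Serial (axiom D): yes — every world has a successor (e.g. a R a).
Reflexive (axiom T): no — c is not related to itself.
Transitive (axiom 4): no — a R c and c R b, but not a R b.
Euclidean (axiom 5): no — a R c and a R f, but not c R f.
So F validates K, D; T would additionally require R to be reflexive. The strongest is D.

D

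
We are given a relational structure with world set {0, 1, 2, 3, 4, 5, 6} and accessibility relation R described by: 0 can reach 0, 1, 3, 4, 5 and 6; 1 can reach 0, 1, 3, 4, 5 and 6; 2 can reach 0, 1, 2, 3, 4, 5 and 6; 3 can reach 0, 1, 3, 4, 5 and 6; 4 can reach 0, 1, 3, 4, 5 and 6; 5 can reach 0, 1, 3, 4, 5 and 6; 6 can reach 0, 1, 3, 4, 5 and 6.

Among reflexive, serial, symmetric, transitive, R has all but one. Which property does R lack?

Reflexive: yes — every world is R-related to itself.
Serial: yes — every world has a successor (e.g. 0 R 0).
Symmetric: no — 2 R 0 but not 0 R 2.
Transitive: yes — every two-step R-path is closed by a direct edge.
Only symmetric fails.

symmetric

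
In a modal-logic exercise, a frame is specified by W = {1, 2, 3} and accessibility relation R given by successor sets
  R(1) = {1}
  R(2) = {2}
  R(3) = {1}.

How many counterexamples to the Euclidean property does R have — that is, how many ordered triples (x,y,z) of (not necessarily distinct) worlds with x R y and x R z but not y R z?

R is Euclidean; there are no such tuples.

0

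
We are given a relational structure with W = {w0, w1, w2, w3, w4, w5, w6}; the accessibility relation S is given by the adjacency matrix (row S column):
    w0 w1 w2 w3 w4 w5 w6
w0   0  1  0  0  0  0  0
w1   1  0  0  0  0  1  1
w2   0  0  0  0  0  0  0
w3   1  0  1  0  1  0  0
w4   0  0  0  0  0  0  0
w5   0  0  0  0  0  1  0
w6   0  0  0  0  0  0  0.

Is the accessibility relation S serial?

No

Serial: no — w2 has no S-successor.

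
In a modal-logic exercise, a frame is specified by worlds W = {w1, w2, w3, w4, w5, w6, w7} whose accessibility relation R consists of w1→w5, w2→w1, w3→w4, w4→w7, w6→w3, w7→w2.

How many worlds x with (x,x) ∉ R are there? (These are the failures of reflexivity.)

Enumerating: w1, w2, w3, w4, w5, w6, w7.

7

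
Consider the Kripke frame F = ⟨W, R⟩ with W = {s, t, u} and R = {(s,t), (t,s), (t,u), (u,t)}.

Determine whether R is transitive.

No

Transitive: no — s R t and t R u, but not s R u.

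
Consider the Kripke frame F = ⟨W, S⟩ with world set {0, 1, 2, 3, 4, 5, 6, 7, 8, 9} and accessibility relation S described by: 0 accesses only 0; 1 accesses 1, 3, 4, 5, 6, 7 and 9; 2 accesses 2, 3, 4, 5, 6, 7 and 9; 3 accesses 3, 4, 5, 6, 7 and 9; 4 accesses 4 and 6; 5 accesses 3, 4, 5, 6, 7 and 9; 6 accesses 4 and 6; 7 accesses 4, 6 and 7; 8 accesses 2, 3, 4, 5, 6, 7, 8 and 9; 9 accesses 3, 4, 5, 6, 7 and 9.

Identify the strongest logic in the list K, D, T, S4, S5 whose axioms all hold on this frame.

Serial (axiom D): yes — every world has a successor (e.g. 0 S 0).
Reflexive (axiom T): yes — every world is S-related to itself.
Transitive (axiom 4): yes — every two-step S-path is closed by a direct edge.
Euclidean (axiom 5): no — 1 S 4 and 1 S 3, but not 4 S 3.
So F validates K, D, T, S4; S5 would additionally require S to be Euclidean. The strongest is S4.

S4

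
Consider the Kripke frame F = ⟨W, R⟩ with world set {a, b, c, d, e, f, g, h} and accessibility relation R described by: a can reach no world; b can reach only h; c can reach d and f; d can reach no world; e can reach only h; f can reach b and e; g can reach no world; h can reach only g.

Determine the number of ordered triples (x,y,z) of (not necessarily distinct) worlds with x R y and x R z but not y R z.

11

Enumerating: (b,h,h), (c,d,d), (c,d,f), (c,f,d), (c,f,f), (e,h,h), (f,b,b), (f,b,e), (f,e,b), (f,e,e), (h,g,g).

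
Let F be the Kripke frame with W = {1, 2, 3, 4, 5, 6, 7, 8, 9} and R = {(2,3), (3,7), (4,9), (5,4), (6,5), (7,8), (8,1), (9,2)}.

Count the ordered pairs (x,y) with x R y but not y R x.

Enumerating: (2,3), (3,7), (4,9), (5,4), (6,5), (7,8), (8,1), (9,2).

8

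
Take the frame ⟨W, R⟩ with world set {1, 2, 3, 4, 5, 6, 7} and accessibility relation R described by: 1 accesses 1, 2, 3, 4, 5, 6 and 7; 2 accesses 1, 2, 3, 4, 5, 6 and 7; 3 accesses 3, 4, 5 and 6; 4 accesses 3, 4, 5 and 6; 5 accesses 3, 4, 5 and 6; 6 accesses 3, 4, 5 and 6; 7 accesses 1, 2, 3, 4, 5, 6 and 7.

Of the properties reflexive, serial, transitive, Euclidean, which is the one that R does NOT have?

Reflexive: yes — every world is R-related to itself.
Serial: yes — every world has a successor (e.g. 1 R 1).
Transitive: yes — every two-step R-path is closed by a direct edge.
Euclidean: no — 1 R 3 and 1 R 2, but not 3 R 2.
Only Euclidean fails.

Euclidean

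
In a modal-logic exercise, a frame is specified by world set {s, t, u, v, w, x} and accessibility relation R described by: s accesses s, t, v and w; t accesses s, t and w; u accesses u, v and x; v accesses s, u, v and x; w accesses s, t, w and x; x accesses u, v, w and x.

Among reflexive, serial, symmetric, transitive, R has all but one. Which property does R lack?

Reflexive: yes — every world is R-related to itself.
Serial: yes — every world has a successor (e.g. s R s).
Symmetric: yes — every pair in R has its reverse in R.
Transitive: no — s R v and v R u, but not s R u.
Only transitive fails.

transitive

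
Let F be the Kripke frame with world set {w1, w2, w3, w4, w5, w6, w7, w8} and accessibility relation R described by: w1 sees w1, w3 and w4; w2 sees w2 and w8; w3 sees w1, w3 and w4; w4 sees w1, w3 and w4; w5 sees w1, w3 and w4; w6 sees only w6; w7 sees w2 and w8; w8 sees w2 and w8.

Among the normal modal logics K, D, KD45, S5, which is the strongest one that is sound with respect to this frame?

KD45

Serial (axiom D): yes — every world has a successor (e.g. w1 R w1).
Euclidean (axiom 5): yes — any two successors of a common world are R-related.
Transitive (axiom 4): yes — every two-step R-path is closed by a direct edge.
Reflexive (axiom T): no — w5 is not related to itself.
So F validates K, D, KD45; S5 would additionally require R to be reflexive. The strongest is KD45.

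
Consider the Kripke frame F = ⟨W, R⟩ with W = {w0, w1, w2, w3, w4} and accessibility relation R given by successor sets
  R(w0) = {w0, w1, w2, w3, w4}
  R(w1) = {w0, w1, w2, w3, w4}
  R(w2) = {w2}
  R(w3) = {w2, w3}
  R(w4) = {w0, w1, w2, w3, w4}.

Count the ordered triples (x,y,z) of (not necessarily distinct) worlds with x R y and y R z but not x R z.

R is transitive; there are no such tuples.

0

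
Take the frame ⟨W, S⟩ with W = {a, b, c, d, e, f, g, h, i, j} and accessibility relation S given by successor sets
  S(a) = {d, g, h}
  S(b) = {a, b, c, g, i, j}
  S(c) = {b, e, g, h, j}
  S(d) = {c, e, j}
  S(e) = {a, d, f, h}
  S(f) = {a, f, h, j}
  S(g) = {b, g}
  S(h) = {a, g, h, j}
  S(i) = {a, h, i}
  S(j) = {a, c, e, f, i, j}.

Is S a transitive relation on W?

No

Transitive: no — a S d and d S c, but not a S c.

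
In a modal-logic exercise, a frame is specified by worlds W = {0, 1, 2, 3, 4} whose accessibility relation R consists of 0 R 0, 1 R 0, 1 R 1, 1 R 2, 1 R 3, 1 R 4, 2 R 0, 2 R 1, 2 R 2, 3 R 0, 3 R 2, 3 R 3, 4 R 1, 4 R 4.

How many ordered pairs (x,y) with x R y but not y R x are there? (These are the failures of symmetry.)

5

Enumerating: (1,0), (1,3), (2,0), (3,0), (3,2).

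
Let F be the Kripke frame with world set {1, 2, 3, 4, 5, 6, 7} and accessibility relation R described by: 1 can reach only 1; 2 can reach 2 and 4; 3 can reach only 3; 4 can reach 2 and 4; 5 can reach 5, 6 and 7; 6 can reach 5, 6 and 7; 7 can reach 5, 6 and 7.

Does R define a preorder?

Reflexive: yes — every world is R-related to itself.
Transitive: yes — every two-step R-path is closed by a direct edge.
So R is a preorder.

Yes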